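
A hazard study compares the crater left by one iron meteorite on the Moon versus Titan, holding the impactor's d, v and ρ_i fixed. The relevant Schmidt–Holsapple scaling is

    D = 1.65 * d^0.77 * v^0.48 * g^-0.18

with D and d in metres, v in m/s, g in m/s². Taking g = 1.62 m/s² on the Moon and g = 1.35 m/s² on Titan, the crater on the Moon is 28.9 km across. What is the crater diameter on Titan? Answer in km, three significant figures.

All impactor-dependent factors cancel in the ratio, leaving D_Titan/D_Moon = (g_Titan/g_Moon)^-0.18.
(1.35/1.62)^-0.18 = 0.8333^-0.18 = 1.033
D_Titan = 1.033 × 28.9 km = 29.9 km

D ≈ 29.9 km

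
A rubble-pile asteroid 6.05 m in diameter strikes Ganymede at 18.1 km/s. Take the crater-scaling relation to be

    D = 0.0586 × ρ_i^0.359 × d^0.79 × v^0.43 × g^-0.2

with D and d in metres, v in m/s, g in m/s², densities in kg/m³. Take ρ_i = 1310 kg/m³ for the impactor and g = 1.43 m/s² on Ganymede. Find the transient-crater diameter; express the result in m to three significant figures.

In SI units: v = 18100 m/s.
ρ_i^0.359 = 1310^0.359 = 13.16
d^0.79 = 6.05^0.79 = 4.146
v^0.43 = 18100^0.43 = 67.73
g^-0.2 = 1.43^-0.2 = 0.9310
D = 0.0586 × 13.16 × 4.146 × 67.73 × 0.9310 = 201.6 m

D ≈ 202 m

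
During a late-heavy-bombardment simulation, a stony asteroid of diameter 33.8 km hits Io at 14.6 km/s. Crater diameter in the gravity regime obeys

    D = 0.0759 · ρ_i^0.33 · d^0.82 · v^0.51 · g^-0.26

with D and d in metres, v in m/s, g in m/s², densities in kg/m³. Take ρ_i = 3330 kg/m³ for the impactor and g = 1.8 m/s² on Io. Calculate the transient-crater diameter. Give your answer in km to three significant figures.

D ≈ 651 km

In SI units: d = 33800 m, v = 14600 m/s.
ρ_i^0.33 = 3330^0.33 = 14.53
d^0.82 = 33800^0.82 = 5173
v^0.51 = 14600^0.51 = 133.0
g^-0.26 = 1.8^-0.26 = 0.8583
D = 0.0759 × 14.53 × 5173 × 133.0 × 0.8583 = 6.512 × 10^5 m
   = 651.2 km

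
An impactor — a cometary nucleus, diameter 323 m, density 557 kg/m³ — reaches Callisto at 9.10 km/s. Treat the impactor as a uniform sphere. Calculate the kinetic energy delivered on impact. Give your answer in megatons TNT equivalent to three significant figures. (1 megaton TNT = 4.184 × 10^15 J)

v = 9100 m/s.
Mass m = (π/6) ρ d³ = (π/6) × 557 × (323)³ = 9.828 × 10^9 kg
E = ½ m v² = 0.5 × 9.828 × 10^9 × (9100)² = 4.069 × 10^17 J
   = 4.069 × 10^17 / 4.184×10^15 = 97.25 Mt

E ≈ 97.3 Mt TNT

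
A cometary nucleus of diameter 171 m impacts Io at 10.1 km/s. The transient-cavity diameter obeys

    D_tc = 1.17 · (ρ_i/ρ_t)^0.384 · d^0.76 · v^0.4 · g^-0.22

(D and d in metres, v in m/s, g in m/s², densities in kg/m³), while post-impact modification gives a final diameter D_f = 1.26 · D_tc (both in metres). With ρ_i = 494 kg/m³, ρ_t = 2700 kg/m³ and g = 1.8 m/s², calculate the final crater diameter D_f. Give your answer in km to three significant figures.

v = 10100 m/s.
(ρ_i/ρ_t)^0.384 = (494/2700)^0.384 = 0.5209
d^0.76 = 171^0.76 = 49.78
v^0.4 = 10100^0.4 = 39.97
g^-0.22 = 1.8^-0.22 = 0.8787
D_tc = 1.17 × 0.5209 × 49.78 × 39.97 × 0.8787 = 1066 m
D_f = 1.26 × 1066 = 1343 m
     = 1.343 km

D_f ≈ 1.34 km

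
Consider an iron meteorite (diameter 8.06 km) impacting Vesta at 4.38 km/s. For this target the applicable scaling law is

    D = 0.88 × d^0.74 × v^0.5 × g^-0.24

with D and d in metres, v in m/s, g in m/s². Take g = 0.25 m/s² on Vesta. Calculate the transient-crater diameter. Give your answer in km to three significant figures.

In SI units: d = 8060 m, v = 4380 m/s.
d^0.74 = 8060^0.74 = 777.5
v^0.5 = 4380^0.5 = 66.18
g^-0.24 = 0.25^-0.24 = 1.395
D = 0.88 × 777.5 × 66.18 × 1.395 = 63166 m
   = 63.17 km

D ≈ 63.2 km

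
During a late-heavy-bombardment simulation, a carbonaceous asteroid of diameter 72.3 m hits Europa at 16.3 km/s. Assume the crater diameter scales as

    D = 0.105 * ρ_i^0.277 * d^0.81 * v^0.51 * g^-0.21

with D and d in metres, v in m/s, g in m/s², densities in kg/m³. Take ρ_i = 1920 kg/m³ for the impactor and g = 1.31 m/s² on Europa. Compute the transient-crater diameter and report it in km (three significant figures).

D ≈ 3.63 km

In SI units: v = 16300 m/s.
ρ_i^0.277 = 1920^0.277 = 8.118
d^0.81 = 72.3^0.81 = 32.06
v^0.51 = 16300^0.51 = 140.7
g^-0.21 = 1.31^-0.21 = 0.9449
D = 0.105 × 8.118 × 32.06 × 140.7 × 0.9449 = 3633 m
   = 3.633 km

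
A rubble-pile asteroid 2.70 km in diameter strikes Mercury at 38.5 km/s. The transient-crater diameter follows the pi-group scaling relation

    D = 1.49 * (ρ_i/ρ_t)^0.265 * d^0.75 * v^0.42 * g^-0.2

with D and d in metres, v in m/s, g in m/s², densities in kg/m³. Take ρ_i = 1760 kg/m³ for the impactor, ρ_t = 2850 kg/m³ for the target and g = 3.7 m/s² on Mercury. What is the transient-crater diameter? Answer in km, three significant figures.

In SI units: d = 2700 m, v = 38500 m/s.
(ρ_i/ρ_t)^0.265 = (1760/2850)^0.265 = 0.8801
d^0.75 = 2700^0.75 = 374.6
v^0.42 = 38500^0.42 = 84.31
g^-0.2 = 3.7^-0.2 = 0.7698
D = 1.49 × 0.8801 × 374.6 × 84.31 × 0.7698 = 31882 m
   = 31.88 km

D ≈ 31.9 km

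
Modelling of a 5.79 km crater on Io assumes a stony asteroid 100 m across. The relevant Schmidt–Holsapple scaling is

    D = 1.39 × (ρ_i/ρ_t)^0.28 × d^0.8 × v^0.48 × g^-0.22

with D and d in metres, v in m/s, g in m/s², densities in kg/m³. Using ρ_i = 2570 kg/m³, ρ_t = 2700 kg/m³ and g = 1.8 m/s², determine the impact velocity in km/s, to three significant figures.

Rearranging for v: v = [D / (1.39 · (2570/2700)^0.28 · 100^0.8 · 1.8^-0.22)]^(1/0.48).
D = 5790 m.
(2570/2700)^0.28 = 0.9863
100^0.8 = 39.81
1.8^-0.22 = 0.8787
Denominator = 1.39 × 0.9863 × 39.81 × 0.8787 = 47.96
D / 47.96 = 5790 / 47.96 = 120.7
v = 120.7^(1/0.48) = 120.7^2.0833 = 21718 m/s

v ≈ 21.7 km/s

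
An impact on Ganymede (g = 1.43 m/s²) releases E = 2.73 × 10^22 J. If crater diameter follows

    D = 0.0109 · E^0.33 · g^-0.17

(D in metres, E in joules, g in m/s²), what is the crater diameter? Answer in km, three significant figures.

D ≈ 260 km

E^0.33 = (2.73 × 10^22)^0.33 = 2.535 × 10^7
g^-0.17 = 1.43^-0.17 = 0.9410
D = 0.0109 × 2.535 × 10^7 × 0.9410 = 2.600 × 10^5 m
   = 260.0 km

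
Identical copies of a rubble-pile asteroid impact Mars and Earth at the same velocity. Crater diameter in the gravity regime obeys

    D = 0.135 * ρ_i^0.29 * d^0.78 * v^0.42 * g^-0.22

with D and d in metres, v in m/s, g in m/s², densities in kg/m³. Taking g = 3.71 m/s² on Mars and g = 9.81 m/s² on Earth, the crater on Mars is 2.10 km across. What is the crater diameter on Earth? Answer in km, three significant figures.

D ≈ 1.70 km

All impactor-dependent factors cancel in the ratio, leaving D_Earth/D_Mars = (g_Earth/g_Mars)^-0.22.
(9.81/3.71)^-0.22 = 2.644^-0.22 = 0.8074
D_Earth = 0.8074 × 2.10 km = 1.70 km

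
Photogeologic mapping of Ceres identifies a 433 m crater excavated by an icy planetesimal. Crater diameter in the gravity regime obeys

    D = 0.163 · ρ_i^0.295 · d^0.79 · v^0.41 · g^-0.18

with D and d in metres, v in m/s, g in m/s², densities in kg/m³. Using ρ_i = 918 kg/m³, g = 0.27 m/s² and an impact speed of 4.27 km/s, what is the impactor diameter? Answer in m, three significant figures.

d ≈ 16.4 m

Rearranging for d: d = [D / (0.163 · 918^0.295 · 4270^0.41 · 0.27^-0.18)]^(1/0.79).
918^0.295 = 7.482
4270^0.41 = 30.79
0.27^-0.18 = 1.266
Denominator = 0.163 × 7.482 × 30.79 × 1.266 = 47.54
D / 47.54 = 433 / 47.54 = 9.108
d = 9.108^(1/0.79) = 9.108^1.2658 = 16.38 m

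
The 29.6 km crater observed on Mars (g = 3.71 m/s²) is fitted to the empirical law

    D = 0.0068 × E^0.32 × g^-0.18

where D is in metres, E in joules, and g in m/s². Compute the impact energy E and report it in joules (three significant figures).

E ≈ 1.17 × 10^21 J

Rearranging: E = [D / (0.0068 · g^-0.18)]^(1/0.32).
D = 29600 m.
g^-0.18 = 3.71^-0.18 = 0.7898
D / (0.0068 × 0.7898) = 29600 / (5.371 × 10^-3) = 5.511 × 10^6
E = (5.511 × 10^6)^3.125 = 1.165 × 10^21 J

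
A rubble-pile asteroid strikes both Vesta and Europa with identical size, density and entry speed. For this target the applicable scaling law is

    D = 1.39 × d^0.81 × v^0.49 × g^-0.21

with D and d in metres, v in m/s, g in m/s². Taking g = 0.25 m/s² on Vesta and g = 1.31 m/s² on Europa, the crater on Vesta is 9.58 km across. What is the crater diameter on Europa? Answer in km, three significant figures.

D ≈ 6.77 km

All impactor-dependent factors cancel in the ratio, leaving D_Europa/D_Vesta = (g_Europa/g_Vesta)^-0.21.
(1.31/0.25)^-0.21 = 5.240^-0.21 = 0.7062
D_Europa = 0.7062 × 9.58 km = 6.77 km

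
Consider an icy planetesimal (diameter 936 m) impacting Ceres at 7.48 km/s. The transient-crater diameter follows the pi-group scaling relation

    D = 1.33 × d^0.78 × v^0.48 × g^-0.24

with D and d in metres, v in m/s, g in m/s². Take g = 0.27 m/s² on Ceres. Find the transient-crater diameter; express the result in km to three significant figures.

D ≈ 27.4 km

In SI units: v = 7480 m/s.
d^0.78 = 936^0.78 = 207.8
v^0.48 = 7480^0.48 = 72.36
g^-0.24 = 0.27^-0.24 = 1.369
D = 1.33 × 207.8 × 72.36 × 1.369 = 27378 m
   = 27.38 km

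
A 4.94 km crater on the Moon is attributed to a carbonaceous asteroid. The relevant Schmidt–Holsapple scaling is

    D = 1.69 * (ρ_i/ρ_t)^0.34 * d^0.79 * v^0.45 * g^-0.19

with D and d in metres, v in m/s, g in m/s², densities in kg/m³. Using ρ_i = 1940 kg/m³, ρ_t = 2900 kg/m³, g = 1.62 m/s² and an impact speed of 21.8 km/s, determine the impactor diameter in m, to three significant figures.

Rearranging for d: d = [D / (1.69 · (1940/2900)^0.34 · 21800^0.45 · 1.62^-0.19)]^(1/0.79).
D = 4940 m.
(1940/2900)^0.34 = 0.8722
21800^0.45 = 89.60
1.62^-0.19 = 0.9124
Denominator = 1.69 × 0.8722 × 89.60 × 0.9124 = 120.5
D / 120.5 = 4940 / 120.5 = 41.00
d = 41.00^(1/0.79) = 41.00^1.2658 = 110.0 m

d ≈ 110 m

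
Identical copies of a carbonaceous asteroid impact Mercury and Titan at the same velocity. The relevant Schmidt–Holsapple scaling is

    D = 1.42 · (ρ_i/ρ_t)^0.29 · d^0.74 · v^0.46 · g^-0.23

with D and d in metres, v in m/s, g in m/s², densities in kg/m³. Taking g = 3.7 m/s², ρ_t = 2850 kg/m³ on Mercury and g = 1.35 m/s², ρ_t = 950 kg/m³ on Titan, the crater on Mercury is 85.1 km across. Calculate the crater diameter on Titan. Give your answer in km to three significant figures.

The impactor-only factors (d, v, ρ_i) cancel in the ratio, leaving D_Titan/D_Mercury = (g_Titan/g_Mercury)^-0.23 · (ρ_t,Mercury/ρ_t,Titan)^0.29.
(1.35/3.7)^-0.23 = 0.3649^-0.23 = 1.261
(2850/950)^0.29 = 3.000^0.29 = 1.375
Ratio = 1.261 × 1.375 = 1.734
D_Titan = 1.734 × 85.1 km = 148 km

D ≈ 148 km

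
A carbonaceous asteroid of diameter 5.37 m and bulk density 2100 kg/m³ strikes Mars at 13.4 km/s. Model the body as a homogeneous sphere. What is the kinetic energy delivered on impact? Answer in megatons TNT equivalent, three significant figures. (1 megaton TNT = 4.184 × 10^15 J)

E ≈ 3.65 × 10^-3 Mt TNT

v = 13400 m/s.
Mass m = (π/6) ρ d³ = (π/6) × 2100 × (5.37)³ = 1.703 × 10^5 kg
E = ½ m v² = 0.5 × 1.703 × 10^5 × (13400)² = 1.529 × 10^13 J
   = 1.529 × 10^13 / 4.184×10^15 = 3.654 × 10^-3 Mt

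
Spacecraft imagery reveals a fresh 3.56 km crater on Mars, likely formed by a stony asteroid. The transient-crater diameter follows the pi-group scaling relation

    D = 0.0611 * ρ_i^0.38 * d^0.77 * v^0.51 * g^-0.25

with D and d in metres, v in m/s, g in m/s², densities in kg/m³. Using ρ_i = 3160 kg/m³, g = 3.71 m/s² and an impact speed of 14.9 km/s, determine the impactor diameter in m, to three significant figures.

Rearranging for d: d = [D / (0.0611 · 3160^0.38 · 14900^0.51 · 3.71^-0.25)]^(1/0.77).
D = 3560 m.
3160^0.38 = 21.37
14900^0.51 = 134.4
3.71^-0.25 = 0.7205
Denominator = 0.0611 × 21.37 × 134.4 × 0.7205 = 126.4
D / 126.4 = 3560 / 126.4 = 28.16
d = 28.16^(1/0.77) = 28.16^1.2987 = 76.32 m

d ≈ 76.3 m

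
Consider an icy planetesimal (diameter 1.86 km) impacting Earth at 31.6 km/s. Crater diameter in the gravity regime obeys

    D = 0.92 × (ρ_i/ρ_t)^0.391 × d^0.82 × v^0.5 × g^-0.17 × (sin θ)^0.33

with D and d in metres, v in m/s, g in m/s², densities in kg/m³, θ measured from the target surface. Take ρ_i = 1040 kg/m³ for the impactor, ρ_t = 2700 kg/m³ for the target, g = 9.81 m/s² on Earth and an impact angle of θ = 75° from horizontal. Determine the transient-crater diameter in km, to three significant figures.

In SI units: d = 1860 m, v = 31600 m/s.
(ρ_i/ρ_t)^0.391 = (1040/2700)^0.391 = 0.6886
d^0.82 = 1860^0.82 = 479.7
v^0.5 = 31600^0.5 = 177.8
g^-0.17 = 9.81^-0.17 = 0.6783
(sin 75°)^0.33 = 0.9659^0.33 = 0.9886
D = 0.92 × 0.6886 × 479.7 × 177.8 × 0.6783 × 0.9886 = 36233 m
   = 36.23 km

D ≈ 36.2 km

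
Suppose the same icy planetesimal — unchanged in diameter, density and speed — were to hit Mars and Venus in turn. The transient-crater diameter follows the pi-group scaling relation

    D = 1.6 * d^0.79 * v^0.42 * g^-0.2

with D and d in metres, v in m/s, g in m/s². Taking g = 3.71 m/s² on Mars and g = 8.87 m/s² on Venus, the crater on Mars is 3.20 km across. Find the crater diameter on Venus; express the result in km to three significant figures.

All impactor-dependent factors cancel in the ratio, leaving D_Venus/D_Mars = (g_Venus/g_Mars)^-0.2.
(8.87/3.71)^-0.2 = 2.391^-0.2 = 0.8400
D_Venus = 0.8400 × 3.20 km = 2.69 km

D ≈ 2.69 km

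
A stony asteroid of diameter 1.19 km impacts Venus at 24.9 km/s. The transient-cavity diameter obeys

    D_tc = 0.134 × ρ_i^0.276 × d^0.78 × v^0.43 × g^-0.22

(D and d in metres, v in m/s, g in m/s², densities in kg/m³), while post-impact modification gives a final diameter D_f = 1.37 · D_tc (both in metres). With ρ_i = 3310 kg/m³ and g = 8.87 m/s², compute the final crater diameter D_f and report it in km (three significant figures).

In SI: d = 1190 m, v = 24900 m/s.
ρ_i^0.276 = 3310^0.276 = 9.364
d^0.78 = 1190^0.78 = 250.6
v^0.43 = 24900^0.43 = 77.69
g^-0.22 = 8.87^-0.22 = 0.6187
D_tc = 0.134 × 9.364 × 250.6 × 77.69 × 0.6187 = 15110 m
D_f = 1.37 × 15110 = 20701 m
     = 20.70 km

D_f ≈ 20.7 km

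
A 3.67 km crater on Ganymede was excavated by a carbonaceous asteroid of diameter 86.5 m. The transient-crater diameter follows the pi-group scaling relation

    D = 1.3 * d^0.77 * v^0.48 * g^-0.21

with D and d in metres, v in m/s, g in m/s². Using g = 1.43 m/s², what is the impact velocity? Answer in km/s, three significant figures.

v ≈ 14.1 km/s

Rearranging for v: v = [D / (1.3 · 86.5^0.77 · 1.43^-0.21)]^(1/0.48).
D = 3670 m.
86.5^0.77 = 31.01
1.43^-0.21 = 0.9276
Denominator = 1.3 × 31.01 × 0.9276 = 37.39
D / 37.39 = 3670 / 37.39 = 98.15
v = 98.15^(1/0.48) = 98.15^2.0833 = 14116 m/s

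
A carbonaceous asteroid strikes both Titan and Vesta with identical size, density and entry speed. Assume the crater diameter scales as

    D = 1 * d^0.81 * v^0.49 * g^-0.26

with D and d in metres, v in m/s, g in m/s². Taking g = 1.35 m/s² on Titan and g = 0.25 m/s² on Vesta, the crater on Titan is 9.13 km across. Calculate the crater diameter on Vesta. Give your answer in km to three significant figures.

All impactor-dependent factors cancel in the ratio, leaving D_Vesta/D_Titan = (g_Vesta/g_Titan)^-0.26.
(0.25/1.35)^-0.26 = 0.1852^-0.26 = 1.550
D_Vesta = 1.550 × 9.13 km = 14.2 km

D ≈ 14.2 km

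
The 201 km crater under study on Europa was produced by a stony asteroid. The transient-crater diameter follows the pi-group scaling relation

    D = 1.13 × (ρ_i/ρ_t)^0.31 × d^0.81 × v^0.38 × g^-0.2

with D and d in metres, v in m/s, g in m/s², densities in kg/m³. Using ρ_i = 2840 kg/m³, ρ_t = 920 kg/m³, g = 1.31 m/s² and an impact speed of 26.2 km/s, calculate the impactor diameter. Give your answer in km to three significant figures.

d ≈ 17.8 km

Rearranging for d: d = [D / (1.13 · (2840/920)^0.31 · 26200^0.38 · 1.31^-0.2)]^(1/0.81).
D = 201000 m.
(2840/920)^0.31 = 1.418
26200^0.38 = 47.75
1.31^-0.2 = 0.9474
Denominator = 1.13 × 1.418 × 47.75 × 0.9474 = 72.49
D / 72.49 = 201000 / 72.49 = 2773
d = 2773^(1/0.81) = 2773^1.2346 = 17810 m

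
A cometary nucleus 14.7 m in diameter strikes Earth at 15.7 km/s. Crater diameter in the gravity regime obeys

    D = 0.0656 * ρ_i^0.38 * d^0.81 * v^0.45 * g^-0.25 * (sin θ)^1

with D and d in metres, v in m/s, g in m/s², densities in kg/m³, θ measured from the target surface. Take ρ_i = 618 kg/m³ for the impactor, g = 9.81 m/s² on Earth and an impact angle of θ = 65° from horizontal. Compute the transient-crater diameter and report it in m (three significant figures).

In SI units: v = 15700 m/s.
ρ_i^0.38 = 618^0.38 = 11.50
d^0.81 = 14.7^0.81 = 8.821
v^0.45 = 15700^0.45 = 77.30
g^-0.25 = 9.81^-0.25 = 0.5650
(sin 65°)^1 = 0.9063^1 = 0.9063
D = 0.0656 × 11.50 × 8.821 × 77.30 × 0.5650 × 0.9063 = 263.4 m

D ≈ 263 m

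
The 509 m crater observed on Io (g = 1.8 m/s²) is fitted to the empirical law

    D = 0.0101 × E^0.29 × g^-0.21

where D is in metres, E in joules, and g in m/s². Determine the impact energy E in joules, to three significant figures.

Rearranging: E = [D / (0.0101 · g^-0.21)]^(1/0.29).
g^-0.21 = 1.8^-0.21 = 0.8839
D / (0.0101 × 0.8839) = 509 / (8.927 × 10^-3) = 5.702 × 10^4
E = (5.702 × 10^4)^3.4483 = 2.513 × 10^16 J

E ≈ 2.51 × 10^16 J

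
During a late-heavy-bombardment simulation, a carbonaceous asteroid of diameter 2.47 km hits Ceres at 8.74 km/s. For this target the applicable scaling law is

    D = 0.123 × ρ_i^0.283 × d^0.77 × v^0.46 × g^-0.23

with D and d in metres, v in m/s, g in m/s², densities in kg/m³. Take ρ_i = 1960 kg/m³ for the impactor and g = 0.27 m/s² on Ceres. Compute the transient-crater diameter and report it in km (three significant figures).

D ≈ 37.8 km

In SI units: d = 2470 m, v = 8740 m/s.
ρ_i^0.283 = 1960^0.283 = 8.545
d^0.77 = 2470^0.77 = 409.6
v^0.46 = 8740^0.46 = 65.03
g^-0.23 = 0.27^-0.23 = 1.351
D = 0.123 × 8.545 × 409.6 × 65.03 × 1.351 = 37822 m
   = 37.82 km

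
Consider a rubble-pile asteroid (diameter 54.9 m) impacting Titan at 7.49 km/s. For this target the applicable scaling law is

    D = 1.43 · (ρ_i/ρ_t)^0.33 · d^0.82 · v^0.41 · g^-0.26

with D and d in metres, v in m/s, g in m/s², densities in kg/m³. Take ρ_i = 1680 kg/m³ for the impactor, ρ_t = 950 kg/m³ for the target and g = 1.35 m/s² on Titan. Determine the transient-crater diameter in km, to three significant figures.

D ≈ 1.65 km

In SI units: v = 7490 m/s.
(ρ_i/ρ_t)^0.33 = (1680/950)^0.33 = 1.207
d^0.82 = 54.9^0.82 = 26.70
v^0.41 = 7490^0.41 = 38.77
g^-0.26 = 1.35^-0.26 = 0.9249
D = 1.43 × 1.207 × 26.70 × 38.77 × 0.9249 = 1653 m
   = 1.653 km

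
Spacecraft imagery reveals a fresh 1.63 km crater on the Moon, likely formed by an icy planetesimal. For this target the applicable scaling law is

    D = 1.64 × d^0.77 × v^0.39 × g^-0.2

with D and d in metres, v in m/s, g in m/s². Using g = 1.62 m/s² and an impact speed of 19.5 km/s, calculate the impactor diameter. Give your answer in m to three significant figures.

Rearranging for d: d = [D / (1.64 · 19500^0.39 · 1.62^-0.2)]^(1/0.77).
D = 1630 m.
19500^0.39 = 47.11
1.62^-0.2 = 0.9080
Denominator = 1.64 × 47.11 × 0.9080 = 70.15
D / 70.15 = 1630 / 70.15 = 23.24
d = 23.24^(1/0.77) = 23.24^1.2987 = 59.47 m

d ≈ 59.5 m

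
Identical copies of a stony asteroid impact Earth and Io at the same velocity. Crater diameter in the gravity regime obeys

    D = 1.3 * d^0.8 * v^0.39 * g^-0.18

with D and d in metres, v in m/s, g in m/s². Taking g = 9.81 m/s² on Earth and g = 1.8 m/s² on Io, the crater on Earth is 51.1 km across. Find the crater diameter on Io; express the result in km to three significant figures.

All impactor-dependent factors cancel in the ratio, leaving D_Io/D_Earth = (g_Io/g_Earth)^-0.18.
(1.8/9.81)^-0.18 = 0.1835^-0.18 = 1.357
D_Io = 1.357 × 51.1 km = 69.3 km

D ≈ 69.3 km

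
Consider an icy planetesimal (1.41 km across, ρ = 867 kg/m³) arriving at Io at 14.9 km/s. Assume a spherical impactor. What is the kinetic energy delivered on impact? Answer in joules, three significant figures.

E ≈ 1.41 × 10^20 J

d = 1410 m; v = 14900 m/s.
Mass m = (π/6) ρ d³ = (π/6) × 867 × (1410)³ = 1.273 × 10^12 kg
E = ½ m v² = 0.5 × 1.273 × 10^12 × (14900)² = 1.413 × 10^20 J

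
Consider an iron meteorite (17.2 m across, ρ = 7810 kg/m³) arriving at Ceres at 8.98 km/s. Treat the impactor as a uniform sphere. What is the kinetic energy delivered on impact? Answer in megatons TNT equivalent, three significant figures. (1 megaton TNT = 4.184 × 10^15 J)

v = 8980 m/s.
Mass m = (π/6) ρ d³ = (π/6) × 7810 × (17.2)³ = 2.081 × 10^7 kg
E = ½ m v² = 0.5 × 2.081 × 10^7 × (8980)² = 8.391 × 10^14 J
   = 8.391 × 10^14 / 4.184×10^15 = 0.2005 Mt

E ≈ 0.201 Mt TNT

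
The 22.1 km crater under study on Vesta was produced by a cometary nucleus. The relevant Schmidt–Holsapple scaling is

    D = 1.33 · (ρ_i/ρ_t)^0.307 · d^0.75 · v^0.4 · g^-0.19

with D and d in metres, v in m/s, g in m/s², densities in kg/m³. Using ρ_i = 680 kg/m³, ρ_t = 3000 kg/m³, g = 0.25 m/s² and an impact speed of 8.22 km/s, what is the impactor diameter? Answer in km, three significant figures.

Rearranging for d: d = [D / (1.33 · (680/3000)^0.307 · 8220^0.4 · 0.25^-0.19)]^(1/0.75).
D = 22100 m.
(680/3000)^0.307 = 0.6340
8220^0.4 = 36.81
0.25^-0.19 = 1.301
Denominator = 1.33 × 0.6340 × 36.81 × 1.301 = 40.38
D / 40.38 = 22100 / 40.38 = 547.3
d = 547.3^(1/0.75) = 547.3^1.3333 = 4476 m

d ≈ 4.48 km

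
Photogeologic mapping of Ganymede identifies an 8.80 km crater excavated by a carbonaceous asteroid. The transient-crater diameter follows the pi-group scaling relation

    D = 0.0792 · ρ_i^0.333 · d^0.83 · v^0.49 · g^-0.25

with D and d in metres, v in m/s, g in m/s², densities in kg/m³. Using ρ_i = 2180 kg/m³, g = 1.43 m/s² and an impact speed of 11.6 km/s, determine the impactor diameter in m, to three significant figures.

d ≈ 244 m

Rearranging for d: d = [D / (0.0792 · 2180^0.333 · 11600^0.49 · 1.43^-0.25)]^(1/0.83).
D = 8800 m.
2180^0.333 = 12.93
11600^0.49 = 98.08
1.43^-0.25 = 0.9145
Denominator = 0.0792 × 12.93 × 98.08 × 0.9145 = 91.85
D / 91.85 = 8800 / 91.85 = 95.81
d = 95.81^(1/0.83) = 95.81^1.2048 = 243.9 m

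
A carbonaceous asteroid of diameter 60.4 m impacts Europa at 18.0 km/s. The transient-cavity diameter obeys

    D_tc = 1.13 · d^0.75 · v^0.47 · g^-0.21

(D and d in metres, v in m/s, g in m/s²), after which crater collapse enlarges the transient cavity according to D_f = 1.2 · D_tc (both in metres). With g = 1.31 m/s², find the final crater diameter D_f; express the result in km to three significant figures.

D_f ≈ 2.78 km

v = 18000 m/s.
d^0.75 = 60.4^0.75 = 21.67
v^0.47 = 18000^0.47 = 99.99
g^-0.21 = 1.31^-0.21 = 0.9449
D_tc = 1.13 × 21.67 × 99.99 × 0.9449 = 2314 m
D_f = 1.2 × 2314 = 2777 m
     = 2.777 km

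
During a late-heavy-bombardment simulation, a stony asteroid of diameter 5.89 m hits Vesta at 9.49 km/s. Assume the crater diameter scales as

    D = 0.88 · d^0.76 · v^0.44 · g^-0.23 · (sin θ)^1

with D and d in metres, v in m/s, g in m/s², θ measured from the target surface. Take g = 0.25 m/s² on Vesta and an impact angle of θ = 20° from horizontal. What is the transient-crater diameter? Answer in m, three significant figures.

In SI units: v = 9490 m/s.
d^0.76 = 5.89^0.76 = 3.848
v^0.44 = 9490^0.44 = 56.23
g^-0.23 = 0.25^-0.23 = 1.376
(sin 20°)^1 = 0.3420^1 = 0.3420
D = 0.88 × 3.848 × 56.23 × 1.376 × 0.3420 = 89.60 m

D ≈ 89.6 m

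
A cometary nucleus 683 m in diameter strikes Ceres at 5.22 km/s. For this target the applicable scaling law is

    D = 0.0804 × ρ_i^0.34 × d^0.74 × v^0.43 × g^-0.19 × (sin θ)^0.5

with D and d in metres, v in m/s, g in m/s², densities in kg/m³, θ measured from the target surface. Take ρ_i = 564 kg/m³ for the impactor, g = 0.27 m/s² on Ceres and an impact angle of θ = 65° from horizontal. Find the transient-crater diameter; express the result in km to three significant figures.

D ≈ 4.20 km

In SI units: v = 5220 m/s.
ρ_i^0.34 = 564^0.34 = 8.619
d^0.74 = 683^0.74 = 125.2
v^0.43 = 5220^0.43 = 39.68
g^-0.19 = 0.27^-0.19 = 1.282
(sin 65°)^0.5 = 0.9063^0.5 = 0.9520
D = 0.0804 × 8.619 × 125.2 × 39.68 × 1.282 × 0.9520 = 4202 m
   = 4.202 km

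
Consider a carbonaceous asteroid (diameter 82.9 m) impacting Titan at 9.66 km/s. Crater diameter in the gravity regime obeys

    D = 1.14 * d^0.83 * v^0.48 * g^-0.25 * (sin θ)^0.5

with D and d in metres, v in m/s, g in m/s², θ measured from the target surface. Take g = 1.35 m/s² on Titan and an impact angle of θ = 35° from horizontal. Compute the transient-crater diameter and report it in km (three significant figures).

D ≈ 2.56 km

In SI units: v = 9660 m/s.
d^0.83 = 82.9^0.83 = 39.12
v^0.48 = 9660^0.48 = 81.81
g^-0.25 = 1.35^-0.25 = 0.9277
(sin 35°)^0.5 = 0.5736^0.5 = 0.7574
D = 1.14 × 39.12 × 81.81 × 0.9277 × 0.7574 = 2564 m
   = 2.564 km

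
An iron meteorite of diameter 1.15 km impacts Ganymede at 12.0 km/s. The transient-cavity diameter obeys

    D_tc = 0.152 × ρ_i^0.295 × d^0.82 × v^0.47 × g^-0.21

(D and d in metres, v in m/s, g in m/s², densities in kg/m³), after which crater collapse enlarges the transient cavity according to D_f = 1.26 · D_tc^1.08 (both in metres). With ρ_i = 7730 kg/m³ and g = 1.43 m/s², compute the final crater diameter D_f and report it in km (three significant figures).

In SI: d = 1150 m, v = 12000 m/s.
ρ_i^0.295 = 7730^0.295 = 14.03
d^0.82 = 1150^0.82 = 323.4
v^0.47 = 12000^0.47 = 82.64
g^-0.21 = 1.43^-0.21 = 0.9276
D_tc = 0.152 × 14.03 × 323.4 × 82.64 × 0.9276 = 52870 m
D_f = 1.26 × (52870)^1.08 = 1.590 × 10^5 m
     = 159.0 km

D_f ≈ 159 km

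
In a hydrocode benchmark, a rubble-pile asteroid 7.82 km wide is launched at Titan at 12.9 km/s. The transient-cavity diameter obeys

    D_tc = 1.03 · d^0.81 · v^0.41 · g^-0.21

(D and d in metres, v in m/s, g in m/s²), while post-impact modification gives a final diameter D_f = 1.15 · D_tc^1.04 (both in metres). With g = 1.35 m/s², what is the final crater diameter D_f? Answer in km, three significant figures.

D_f ≈ 120 km

In SI: d = 7820 m, v = 12900 m/s.
d^0.81 = 7820^0.81 = 1424
v^0.41 = 12900^0.41 = 48.46
g^-0.21 = 1.35^-0.21 = 0.9389
D_tc = 1.03 × 1424 × 48.46 × 0.9389 = 66730 m
D_f = 1.15 × (66730)^1.04 = 1.197 × 10^5 m
     = 119.7 km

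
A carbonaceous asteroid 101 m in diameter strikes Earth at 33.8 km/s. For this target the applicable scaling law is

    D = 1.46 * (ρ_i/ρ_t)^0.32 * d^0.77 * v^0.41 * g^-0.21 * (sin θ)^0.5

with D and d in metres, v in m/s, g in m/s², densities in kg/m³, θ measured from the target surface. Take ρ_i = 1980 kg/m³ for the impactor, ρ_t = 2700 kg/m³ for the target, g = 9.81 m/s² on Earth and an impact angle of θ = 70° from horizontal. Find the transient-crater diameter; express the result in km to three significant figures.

D ≈ 1.99 km

In SI units: v = 33800 m/s.
(ρ_i/ρ_t)^0.32 = (1980/2700)^0.32 = 0.9055
d^0.77 = 101^0.77 = 34.94
v^0.41 = 33800^0.41 = 71.92
g^-0.21 = 9.81^-0.21 = 0.6191
(sin 70°)^0.5 = 0.9397^0.5 = 0.9694
D = 1.46 × 0.9055 × 34.94 × 71.92 × 0.6191 × 0.9694 = 1994 m
   = 1.994 km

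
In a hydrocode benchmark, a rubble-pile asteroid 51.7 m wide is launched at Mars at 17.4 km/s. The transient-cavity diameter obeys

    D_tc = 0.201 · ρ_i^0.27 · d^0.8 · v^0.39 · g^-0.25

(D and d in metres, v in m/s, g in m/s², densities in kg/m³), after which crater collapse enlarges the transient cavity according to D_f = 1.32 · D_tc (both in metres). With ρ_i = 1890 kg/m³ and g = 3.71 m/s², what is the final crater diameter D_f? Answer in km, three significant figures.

D_f ≈ 1.55 km

v = 17400 m/s.
ρ_i^0.27 = 1890^0.27 = 7.667
d^0.8 = 51.7^0.8 = 23.49
v^0.39 = 17400^0.39 = 45.06
g^-0.25 = 3.71^-0.25 = 0.7205
D_tc = 0.201 × 7.667 × 23.49 × 45.06 × 0.7205 = 1175 m
D_f = 1.32 × 1175 = 1551 m
     = 1.551 km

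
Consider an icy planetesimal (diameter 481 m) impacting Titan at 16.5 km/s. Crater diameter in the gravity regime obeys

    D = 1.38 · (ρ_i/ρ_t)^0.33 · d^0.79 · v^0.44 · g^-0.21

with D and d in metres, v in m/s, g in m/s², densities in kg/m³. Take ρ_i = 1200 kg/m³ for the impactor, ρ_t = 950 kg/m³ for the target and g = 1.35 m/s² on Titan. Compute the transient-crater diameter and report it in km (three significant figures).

D ≈ 13.2 km

In SI units: v = 16500 m/s.
(ρ_i/ρ_t)^0.33 = (1200/950)^0.33 = 1.080
d^0.79 = 481^0.79 = 131.5
v^0.44 = 16500^0.44 = 71.73
g^-0.21 = 1.35^-0.21 = 0.9389
D = 1.38 × 1.080 × 131.5 × 71.73 × 0.9389 = 13199 m
   = 13.20 km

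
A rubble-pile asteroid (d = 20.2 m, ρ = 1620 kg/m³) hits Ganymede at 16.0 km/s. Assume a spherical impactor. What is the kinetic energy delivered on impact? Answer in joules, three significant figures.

E ≈ 8.95 × 10^14 J

v = 16000 m/s.
Mass m = (π/6) ρ d³ = (π/6) × 1620 × (20.2)³ = 6.991 × 10^6 kg
E = ½ m v² = 0.5 × 6.991 × 10^6 × (16000)² = 8.948 × 10^14 J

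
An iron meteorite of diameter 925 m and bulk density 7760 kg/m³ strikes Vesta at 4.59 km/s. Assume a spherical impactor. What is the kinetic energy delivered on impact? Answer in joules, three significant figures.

E ≈ 3.39 × 10^19 J

v = 4590 m/s.
Mass m = (π/6) ρ d³ = (π/6) × 7760 × (925)³ = 3.216 × 10^12 kg
E = ½ m v² = 0.5 × 3.216 × 10^12 × (4590)² = 3.388 × 10^19 J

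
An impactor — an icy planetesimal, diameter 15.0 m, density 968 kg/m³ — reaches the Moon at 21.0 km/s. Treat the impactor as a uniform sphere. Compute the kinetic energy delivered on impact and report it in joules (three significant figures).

E ≈ 3.77 × 10^14 J

v = 21000 m/s.
Mass m = (π/6) ρ d³ = (π/6) × 968 × (15)³ = 1.711 × 10^6 kg
E = ½ m v² = 0.5 × 1.711 × 10^6 × (21000)² = 3.773 × 10^14 J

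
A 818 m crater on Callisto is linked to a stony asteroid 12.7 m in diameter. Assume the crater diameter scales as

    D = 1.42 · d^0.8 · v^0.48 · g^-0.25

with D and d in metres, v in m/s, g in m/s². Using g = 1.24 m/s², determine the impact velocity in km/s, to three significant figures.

v ≈ 9.12 km/s

Rearranging for v: v = [D / (1.42 · 12.7^0.8 · 1.24^-0.25)]^(1/0.48).
12.7^0.8 = 7.639
1.24^-0.25 = 0.9476
Denominator = 1.42 × 7.639 × 0.9476 = 10.28
D / 10.28 = 818 / 10.28 = 79.57
v = 79.57^(1/0.48) = 79.57^2.0833 = 9117 m/s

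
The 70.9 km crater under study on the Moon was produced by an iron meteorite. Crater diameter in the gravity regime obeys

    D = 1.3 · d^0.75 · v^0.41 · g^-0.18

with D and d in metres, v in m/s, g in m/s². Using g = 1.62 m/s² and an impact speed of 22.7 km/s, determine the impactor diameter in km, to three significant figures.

d ≈ 9.65 km

Rearranging for d: d = [D / (1.3 · 22700^0.41 · 1.62^-0.18)]^(1/0.75).
D = 70900 m.
22700^0.41 = 61.09
1.62^-0.18 = 0.9168
Denominator = 1.3 × 61.09 × 0.9168 = 72.81
D / 72.81 = 70900 / 72.81 = 973.8
d = 973.8^(1/0.75) = 973.8^1.3333 = 9650 m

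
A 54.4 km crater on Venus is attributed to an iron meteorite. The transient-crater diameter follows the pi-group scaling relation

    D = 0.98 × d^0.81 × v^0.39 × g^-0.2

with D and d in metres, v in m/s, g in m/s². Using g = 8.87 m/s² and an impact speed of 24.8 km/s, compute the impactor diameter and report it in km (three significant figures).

Rearranging for d: d = [D / (0.98 · 24800^0.39 · 8.87^-0.2)]^(1/0.81).
D = 54400 m.
24800^0.39 = 51.74
8.87^-0.2 = 0.6463
Denominator = 0.98 × 51.74 × 0.6463 = 32.77
D / 32.77 = 54400 / 32.77 = 1660
d = 1660^(1/0.81) = 1660^1.2346 = 9452 m

d ≈ 9.45 km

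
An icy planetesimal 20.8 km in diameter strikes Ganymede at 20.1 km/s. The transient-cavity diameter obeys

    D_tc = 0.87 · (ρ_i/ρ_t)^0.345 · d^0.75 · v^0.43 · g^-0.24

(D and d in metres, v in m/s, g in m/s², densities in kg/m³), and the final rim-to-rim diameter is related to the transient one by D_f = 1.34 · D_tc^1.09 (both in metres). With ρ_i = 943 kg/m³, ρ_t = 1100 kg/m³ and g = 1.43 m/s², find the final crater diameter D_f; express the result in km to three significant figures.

In SI: d = 20800 m, v = 20100 m/s.
(ρ_i/ρ_t)^0.345 = (943/1100)^0.345 = 0.9483
d^0.75 = 20800^0.75 = 1732
v^0.43 = 20100^0.43 = 70.86
g^-0.24 = 1.43^-0.24 = 0.9177
D_tc = 0.87 × 0.9483 × 1732 × 70.86 × 0.9177 = 92920 m
D_f = 1.34 × (92920)^1.09 = 3.486 × 10^5 m
     = 348.6 km

D_f ≈ 349 km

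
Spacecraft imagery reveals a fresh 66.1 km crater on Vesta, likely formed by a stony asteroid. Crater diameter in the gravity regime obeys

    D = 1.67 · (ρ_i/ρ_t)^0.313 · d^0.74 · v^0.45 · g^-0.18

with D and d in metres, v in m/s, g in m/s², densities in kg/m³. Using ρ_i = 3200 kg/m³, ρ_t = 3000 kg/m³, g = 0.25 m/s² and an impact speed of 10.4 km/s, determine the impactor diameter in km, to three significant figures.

d ≈ 4.09 km

Rearranging for d: d = [D / (1.67 · (3200/3000)^0.313 · 10400^0.45 · 0.25^-0.18)]^(1/0.74).
D = 66100 m.
(3200/3000)^0.313 = 1.020
10400^0.45 = 64.22
0.25^-0.18 = 1.283
Denominator = 1.67 × 1.020 × 64.22 × 1.283 = 140.4
D / 140.4 = 66100 / 140.4 = 470.8
d = 470.8^(1/0.74) = 470.8^1.3514 = 4093 m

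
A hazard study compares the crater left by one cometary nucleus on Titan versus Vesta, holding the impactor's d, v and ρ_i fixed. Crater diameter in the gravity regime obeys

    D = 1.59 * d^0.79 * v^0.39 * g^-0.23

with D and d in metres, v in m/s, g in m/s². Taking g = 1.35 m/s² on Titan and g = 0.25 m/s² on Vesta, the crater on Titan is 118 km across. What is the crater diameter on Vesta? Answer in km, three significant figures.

D ≈ 174 km

All impactor-dependent factors cancel in the ratio, leaving D_Vesta/D_Titan = (g_Vesta/g_Titan)^-0.23.
(0.25/1.35)^-0.23 = 0.1852^-0.23 = 1.474
D_Vesta = 1.474 × 118 km = 174 km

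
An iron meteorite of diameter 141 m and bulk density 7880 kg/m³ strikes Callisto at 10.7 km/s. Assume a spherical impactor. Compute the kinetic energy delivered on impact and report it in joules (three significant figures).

E ≈ 6.62 × 10^17 J

v = 10700 m/s.
Mass m = (π/6) ρ d³ = (π/6) × 7880 × (141)³ = 1.157 × 10^10 kg
E = ½ m v² = 0.5 × 1.157 × 10^10 × (10700)² = 6.623 × 10^17 J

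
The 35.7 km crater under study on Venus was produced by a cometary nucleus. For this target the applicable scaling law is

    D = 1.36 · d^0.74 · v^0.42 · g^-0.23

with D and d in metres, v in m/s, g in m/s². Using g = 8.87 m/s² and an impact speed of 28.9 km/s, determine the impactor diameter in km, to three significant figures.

d ≈ 5.43 km

Rearranging for d: d = [D / (1.36 · 28900^0.42 · 8.87^-0.23)]^(1/0.74).
D = 35700 m.
28900^0.42 = 74.74
8.87^-0.23 = 0.6053
Denominator = 1.36 × 74.74 × 0.6053 = 61.53
D / 61.53 = 35700 / 61.53 = 580.2
d = 580.2^(1/0.74) = 580.2^1.3514 = 5429 m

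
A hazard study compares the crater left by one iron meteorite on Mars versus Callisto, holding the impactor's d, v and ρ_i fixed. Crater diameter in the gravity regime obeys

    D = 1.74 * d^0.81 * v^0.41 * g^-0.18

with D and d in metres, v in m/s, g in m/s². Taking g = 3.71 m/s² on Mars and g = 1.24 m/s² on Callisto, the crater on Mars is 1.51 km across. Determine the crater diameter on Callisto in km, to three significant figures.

D ≈ 1.84 km

All impactor-dependent factors cancel in the ratio, leaving D_Callisto/D_Mars = (g_Callisto/g_Mars)^-0.18.
(1.24/3.71)^-0.18 = 0.3342^-0.18 = 1.218
D_Callisto = 1.218 × 1.51 km = 1.84 km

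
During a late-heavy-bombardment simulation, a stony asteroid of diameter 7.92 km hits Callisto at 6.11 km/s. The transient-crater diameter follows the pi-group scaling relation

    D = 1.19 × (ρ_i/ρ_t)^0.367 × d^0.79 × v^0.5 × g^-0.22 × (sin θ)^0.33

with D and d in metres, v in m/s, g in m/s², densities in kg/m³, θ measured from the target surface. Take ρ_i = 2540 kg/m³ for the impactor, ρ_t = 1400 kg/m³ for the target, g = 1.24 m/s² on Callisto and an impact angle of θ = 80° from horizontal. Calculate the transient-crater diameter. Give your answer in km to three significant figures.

In SI units: d = 7920 m, v = 6110 m/s.
(ρ_i/ρ_t)^0.367 = (2540/1400)^0.367 = 1.244
d^0.79 = 7920^0.79 = 1202
v^0.5 = 6110^0.5 = 78.17
g^-0.22 = 1.24^-0.22 = 0.9538
(sin 80°)^0.33 = 0.9848^0.33 = 0.9950
D = 1.19 × 1.244 × 1202 × 78.17 × 0.9538 × 0.9950 = 1.320 × 10^5 m
   = 132.0 km

D ≈ 132 km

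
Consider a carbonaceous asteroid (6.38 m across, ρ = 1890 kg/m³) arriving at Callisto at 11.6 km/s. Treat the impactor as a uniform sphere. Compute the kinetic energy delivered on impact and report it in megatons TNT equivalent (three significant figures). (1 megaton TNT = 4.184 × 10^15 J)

v = 11600 m/s.
Mass m = (π/6) ρ d³ = (π/6) × 1890 × (6.38)³ = 2.570 × 10^5 kg
E = ½ m v² = 0.5 × 2.570 × 10^5 × (11600)² = 1.729 × 10^13 J
   = 1.729 × 10^13 / 4.184×10^15 = 4.132 × 10^-3 Mt

E ≈ 4.13 × 10^-3 Mt TNT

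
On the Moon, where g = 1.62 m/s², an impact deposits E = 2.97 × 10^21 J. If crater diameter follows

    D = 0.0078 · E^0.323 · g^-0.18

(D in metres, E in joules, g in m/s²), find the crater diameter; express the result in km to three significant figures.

E^0.323 = (2.97 × 10^21)^0.323 = 8.624 × 10^6
g^-0.18 = 1.62^-0.18 = 0.9168
D = 0.0078 × 8.624 × 10^6 × 0.9168 = 61671 m
   = 61.67 km

D ≈ 61.7 km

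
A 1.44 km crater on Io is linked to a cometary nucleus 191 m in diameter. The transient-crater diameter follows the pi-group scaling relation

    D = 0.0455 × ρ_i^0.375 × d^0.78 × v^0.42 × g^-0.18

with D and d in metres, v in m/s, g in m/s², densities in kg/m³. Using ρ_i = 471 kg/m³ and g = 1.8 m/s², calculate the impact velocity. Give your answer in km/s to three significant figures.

v ≈ 15.9 km/s

Rearranging for v: v = [D / (0.0455 · 471^0.375 · 191^0.78 · 1.8^-0.18)]^(1/0.42).
D = 1440 m.
471^0.375 = 10.06
191^0.78 = 60.15
1.8^-0.18 = 0.8996
Denominator = 0.0455 × 10.06 × 60.15 × 0.8996 = 24.77
D / 24.77 = 1440 / 24.77 = 58.13
v = 58.13^(1/0.42) = 58.13^2.381 = 15887 m/s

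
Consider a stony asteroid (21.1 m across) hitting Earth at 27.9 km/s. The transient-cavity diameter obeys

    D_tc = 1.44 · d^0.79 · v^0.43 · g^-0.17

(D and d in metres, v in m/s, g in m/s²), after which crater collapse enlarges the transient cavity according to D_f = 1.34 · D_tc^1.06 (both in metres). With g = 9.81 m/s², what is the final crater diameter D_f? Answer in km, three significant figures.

D_f ≈ 1.78 km

v = 27900 m/s.
d^0.79 = 21.1^0.79 = 11.12
v^0.43 = 27900^0.43 = 81.58
g^-0.17 = 9.81^-0.17 = 0.6783
D_tc = 1.44 × 11.12 × 81.58 × 0.6783 = 886.1 m
D_f = 1.34 × (886.1)^1.06 = 1784 m
     = 1.784 km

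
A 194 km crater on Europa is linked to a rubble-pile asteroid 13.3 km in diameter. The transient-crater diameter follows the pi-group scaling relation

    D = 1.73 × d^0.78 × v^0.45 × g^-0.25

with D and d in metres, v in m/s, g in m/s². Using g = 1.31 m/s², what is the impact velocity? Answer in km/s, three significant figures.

Rearranging for v: v = [D / (1.73 · 13300^0.78 · 1.31^-0.25)]^(1/0.45).
D = 194000 m.
13300^0.78 = 1647
1.31^-0.25 = 0.9347
Denominator = 1.73 × 1647 × 0.9347 = 2663
D / 2663 = 194000 / 2663 = 72.85
v = 72.85^(1/0.45) = 72.85^2.2222 = 13762 m/s

v ≈ 13.8 km/s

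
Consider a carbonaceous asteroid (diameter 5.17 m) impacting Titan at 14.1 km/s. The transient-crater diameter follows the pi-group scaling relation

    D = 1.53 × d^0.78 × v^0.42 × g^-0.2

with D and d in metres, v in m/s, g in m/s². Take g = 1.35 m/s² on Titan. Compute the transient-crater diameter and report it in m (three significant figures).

In SI units: v = 14100 m/s.
d^0.78 = 5.17^0.78 = 3.602
v^0.42 = 14100^0.42 = 55.29
g^-0.2 = 1.35^-0.2 = 0.9417
D = 1.53 × 3.602 × 55.29 × 0.9417 = 286.9 m

D ≈ 287 m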